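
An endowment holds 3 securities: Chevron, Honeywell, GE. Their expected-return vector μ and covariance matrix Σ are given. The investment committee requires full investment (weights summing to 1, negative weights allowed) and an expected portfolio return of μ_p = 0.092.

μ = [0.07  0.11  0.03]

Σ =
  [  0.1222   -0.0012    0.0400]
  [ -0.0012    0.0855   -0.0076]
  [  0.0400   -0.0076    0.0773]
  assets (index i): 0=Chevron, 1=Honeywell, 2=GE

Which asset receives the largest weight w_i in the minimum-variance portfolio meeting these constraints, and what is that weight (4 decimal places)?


g=Σ⁻¹μ = [0.5013  1.3165  0.2582]
h=Σ⁻¹𝟙 = [4.4089  12.8169  11.9153]
a=μᵀg=0.187651  b=𝟙ᵀg=2.075944  c=𝟙ᵀh=29.141126  D=ac−b²=1.158823
λ₁=(c·0.092−b)/D = (29.141126·0.092−2.075944)/1.158823 = 0.522116
λ₂=(a−b·0.092)/D = (0.187651−2.075944·0.092)/1.158823 = -0.002878
w* = 0.522116·g + -0.002878·h:
  w_0 = 0.522116·0.5013 + -0.002878·4.4089 = 0.2490  (Chevron)
  w_1 = 0.522116·1.3165 + -0.002878·12.8169 = 0.6505  (Honeywell)
  w_2 = 0.522116·0.2582 + -0.002878·11.9153 = 0.1005  (GE)
Σw_i=1.0000  μᵀw=0.0920
σ²=wᵀΣw=λ₁·μ_p+λ₂ = 0.522116·0.092 + -0.002878 = 0.045156 ≈ 0.0452

Honeywell (0.6505)


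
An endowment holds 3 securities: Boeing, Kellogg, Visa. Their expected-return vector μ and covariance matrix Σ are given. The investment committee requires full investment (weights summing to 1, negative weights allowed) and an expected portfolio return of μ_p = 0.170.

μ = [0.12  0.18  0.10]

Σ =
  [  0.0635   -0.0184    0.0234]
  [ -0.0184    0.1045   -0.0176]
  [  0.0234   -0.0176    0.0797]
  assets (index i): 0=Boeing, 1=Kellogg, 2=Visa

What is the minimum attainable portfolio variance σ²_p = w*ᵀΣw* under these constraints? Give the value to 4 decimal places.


0.0654

p=Σ⁻¹μ = [2.1355  2.2894  1.1333]
q=Σ⁻¹𝟙 = [15.7947  14.2112  11.0479]
a=μᵀp=0.781677  b=𝟙ᵀp=5.558167  c=𝟙ᵀq=41.053797  D=ac−b²=1.197586
λ₁=(c·0.170−b)/D = (41.053797·0.170−5.558167)/1.197586 = 1.186536
λ₂=(a−b·0.170)/D = (0.781677−5.558167·0.170)/1.197586 = -0.136284
w* = 1.186536·p + -0.136284·q:
  w_0 = 1.186536·2.1355 + -0.136284·15.7947 = 0.3813  (Boeing)
  w_1 = 1.186536·2.2894 + -0.136284·14.2112 = 0.7797  (Kellogg)
  w_2 = 1.186536·1.1333 + -0.136284·11.0479 = -0.1610  (Visa)
Σw_i=1.0000  μᵀw=0.1700
σ²=wᵀΣw=λ₁·μ_p+λ₂ = 1.186536·0.170 + -0.136284 = 0.065427 ≈ 0.0654


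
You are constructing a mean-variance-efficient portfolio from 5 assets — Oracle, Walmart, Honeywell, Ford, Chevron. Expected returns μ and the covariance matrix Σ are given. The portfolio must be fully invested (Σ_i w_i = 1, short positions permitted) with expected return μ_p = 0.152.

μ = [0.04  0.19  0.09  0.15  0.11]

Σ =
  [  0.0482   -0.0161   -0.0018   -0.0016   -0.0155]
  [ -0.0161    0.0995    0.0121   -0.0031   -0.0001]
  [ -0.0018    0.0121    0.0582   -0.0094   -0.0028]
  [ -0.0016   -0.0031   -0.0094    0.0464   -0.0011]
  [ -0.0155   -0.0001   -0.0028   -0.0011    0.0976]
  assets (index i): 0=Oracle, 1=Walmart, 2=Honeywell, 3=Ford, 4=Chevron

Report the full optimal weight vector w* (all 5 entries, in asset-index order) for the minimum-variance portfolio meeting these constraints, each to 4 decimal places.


-0.0033  0.3078  0.1039  0.4804  0.1111

x=Σ⁻¹μ = [2.2632  2.1710  1.8666  3.8716  1.5859]
y=Σ⁻¹𝟙 = [32.2513  13.6483  20.6724  28.1499  16.2921]
a=μᵀx=1.426201  b=𝟙ᵀx=11.758356  c=𝟙ᵀy=111.014013  D=ac−b²=20.069387
λ₁=(c·0.152−b)/D = (111.014013·0.152−11.758356)/20.069387 = 0.254904
λ₂=(a−b·0.152)/D = (1.426201−11.758356·0.152)/20.069387 = -0.017991
w* = 0.254904·x + -0.017991·y:
  w_0 = 0.254904·2.2632 + -0.017991·32.2513 = -0.0033  (Oracle)
  w_1 = 0.254904·2.1710 + -0.017991·13.6483 = 0.3078  (Walmart)
  w_2 = 0.254904·1.8666 + -0.017991·20.6724 = 0.1039  (Honeywell)
  w_3 = 0.254904·3.8716 + -0.017991·28.1499 = 0.4804  (Ford)
  w_4 = 0.254904·1.5859 + -0.017991·16.2921 = 0.1111  (Chevron)
Σw_i=1.0000  μᵀw=0.1520
σ²=wᵀΣw=λ₁·μ_p+λ₂ = 0.254904·0.152 + -0.017991 = 0.020754 ≈ 0.0208


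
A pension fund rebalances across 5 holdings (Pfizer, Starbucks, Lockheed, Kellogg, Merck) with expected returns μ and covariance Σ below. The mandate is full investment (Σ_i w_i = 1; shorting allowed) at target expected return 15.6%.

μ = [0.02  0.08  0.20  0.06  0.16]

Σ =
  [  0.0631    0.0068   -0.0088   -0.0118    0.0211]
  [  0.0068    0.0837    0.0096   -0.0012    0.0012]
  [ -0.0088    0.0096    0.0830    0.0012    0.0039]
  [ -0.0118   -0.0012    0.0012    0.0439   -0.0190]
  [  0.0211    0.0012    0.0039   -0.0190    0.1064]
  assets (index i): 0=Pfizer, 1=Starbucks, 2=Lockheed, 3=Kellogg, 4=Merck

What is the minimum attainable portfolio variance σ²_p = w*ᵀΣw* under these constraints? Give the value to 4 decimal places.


0.0283

x=Σ⁻¹μ = [0.3900  0.6713  2.2609  2.1744  1.7243]
y=Σ⁻¹𝟙 = [18.9493  9.3422  11.9943  32.5186  10.9026]
a=μᵀx=0.920022  b=𝟙ᵀx=7.220750  c=𝟙ᵀy=83.706944  D=ac−b²=24.873031
λ₁=(c·0.156−b)/D = (83.706944·0.156−7.220750)/24.873031 = 0.234693
λ₂=(a−b·0.156)/D = (0.920022−7.220750·0.156)/24.873031 = -0.008299
w* = 0.234693·x + -0.008299·y:
  w_0 = 0.234693·0.3900 + -0.008299·18.9493 = -0.0657  (Pfizer)
  w_1 = 0.234693·0.6713 + -0.008299·9.3422 = 0.0800  (Starbucks)
  w_2 = 0.234693·2.2609 + -0.008299·11.9943 = 0.4311  (Lockheed)
  w_3 = 0.234693·2.1744 + -0.008299·32.5186 = 0.2404  (Kellogg)
  w_4 = 0.234693·1.7243 + -0.008299·10.9026 = 0.3142  (Merck)
Σw_i=1.0000  μᵀw=0.1560
σ²=wᵀΣw=λ₁·μ_p+λ₂ = 0.234693·0.156 + -0.008299 = 0.028313 ≈ 0.0283


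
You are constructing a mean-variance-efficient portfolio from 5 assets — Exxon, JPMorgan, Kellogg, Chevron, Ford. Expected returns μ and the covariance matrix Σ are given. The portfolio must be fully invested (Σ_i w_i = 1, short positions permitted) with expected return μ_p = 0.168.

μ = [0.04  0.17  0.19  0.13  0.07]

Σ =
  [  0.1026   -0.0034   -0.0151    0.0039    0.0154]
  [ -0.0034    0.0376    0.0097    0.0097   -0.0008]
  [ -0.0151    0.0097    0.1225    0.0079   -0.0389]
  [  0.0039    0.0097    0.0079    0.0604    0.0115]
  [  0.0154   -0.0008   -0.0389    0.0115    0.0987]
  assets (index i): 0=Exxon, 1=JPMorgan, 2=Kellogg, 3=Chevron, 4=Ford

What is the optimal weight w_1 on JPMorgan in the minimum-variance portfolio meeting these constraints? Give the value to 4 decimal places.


g=Σ⁻¹μ = [0.5409  3.9068  1.6112  1.0568  1.1684]
h=Σ⁻¹𝟙 = [9.9663  22.7459  10.8654  8.5449  12.0477]
a=μᵀg=1.211085  b=𝟙ᵀg=8.284047  c=𝟙ᵀh=64.170171  D=ac−b²=9.090066
λ₁=(c·0.168−b)/D = (64.170171·0.168−8.284047)/9.090066 = 0.274645
λ₂=(a−b·0.168)/D = (1.211085−8.284047·0.168)/9.090066 = -0.019872
w* = 0.274645·g + -0.019872·h:
  w_0 = 0.274645·0.5409 + -0.019872·9.9663 = -0.0495  (Exxon)
  w_1 = 0.274645·3.9068 + -0.019872·22.7459 = 0.6210  (JPMorgan)
  w_2 = 0.274645·1.6112 + -0.019872·10.8654 = 0.2266  (Kellogg)
  w_3 = 0.274645·1.0568 + -0.019872·8.5449 = 0.1204  (Chevron)
  w_4 = 0.274645·1.1684 + -0.019872·12.0477 = 0.0815  (Ford)
Σw_i=1.0000  μᵀw=0.1680
σ²=wᵀΣw=λ₁·μ_p+λ₂ = 0.274645·0.168 + -0.019872 = 0.026269 ≈ 0.0263

0.6210


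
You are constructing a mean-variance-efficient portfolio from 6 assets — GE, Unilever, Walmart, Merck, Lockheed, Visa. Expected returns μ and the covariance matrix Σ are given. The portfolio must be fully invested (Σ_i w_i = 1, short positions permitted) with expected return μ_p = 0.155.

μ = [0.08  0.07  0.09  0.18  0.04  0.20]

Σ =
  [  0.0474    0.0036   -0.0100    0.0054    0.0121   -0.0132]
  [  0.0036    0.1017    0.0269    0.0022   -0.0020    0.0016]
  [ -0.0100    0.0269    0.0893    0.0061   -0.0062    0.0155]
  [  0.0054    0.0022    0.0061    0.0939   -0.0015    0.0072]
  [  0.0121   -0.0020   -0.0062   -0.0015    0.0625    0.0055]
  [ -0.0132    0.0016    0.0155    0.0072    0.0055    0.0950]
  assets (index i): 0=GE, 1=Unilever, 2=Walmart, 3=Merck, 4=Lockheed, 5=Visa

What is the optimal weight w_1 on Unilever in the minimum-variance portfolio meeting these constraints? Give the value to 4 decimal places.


x=Σ⁻¹μ = [2.1885  0.3688  0.6680  1.5752  0.1415  2.1666]
y=Σ⁻¹𝟙 = [21.6368  6.2660  10.2296  7.9899  12.2994  10.4405]
a=μᵀx=0.983516  b=𝟙ᵀx=7.108487  c=𝟙ᵀy=68.862183  D=ac−b²=17.196484
λ₁=(c·0.155−b)/D = (68.862183·0.155−7.108487)/17.196484 = 0.207319
λ₂=(a−b·0.155)/D = (0.983516−7.108487·0.155)/17.196484 = -0.006879
w* = 0.207319·x + -0.006879·y:
  w_0 = 0.207319·2.1885 + -0.006879·21.6368 = 0.3049  (GE)
  w_1 = 0.207319·0.3688 + -0.006879·6.2660 = 0.0333  (Unilever)
  w_2 = 0.207319·0.6680 + -0.006879·10.2296 = 0.0681  (Walmart)
  w_3 = 0.207319·1.5752 + -0.006879·7.9899 = 0.2716  (Merck)
  w_4 = 0.207319·0.1415 + -0.006879·12.2994 = -0.0553  (Lockheed)
  w_5 = 0.207319·2.1666 + -0.006879·10.4405 = 0.3773  (Visa)
Σw_i=1.0000  μᵀw=0.1550
σ²=wᵀΣw=λ₁·μ_p+λ₂ = 0.207319·0.155 + -0.006879 = 0.025255 ≈ 0.0253

0.0333


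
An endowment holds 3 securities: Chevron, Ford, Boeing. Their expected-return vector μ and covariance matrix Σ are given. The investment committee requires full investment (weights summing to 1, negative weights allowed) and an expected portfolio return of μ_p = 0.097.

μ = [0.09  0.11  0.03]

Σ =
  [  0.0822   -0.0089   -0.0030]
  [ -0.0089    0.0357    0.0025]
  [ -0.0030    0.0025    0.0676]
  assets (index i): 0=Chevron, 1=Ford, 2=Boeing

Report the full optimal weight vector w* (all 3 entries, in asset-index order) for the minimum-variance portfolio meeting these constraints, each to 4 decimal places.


p=Σ⁻¹μ = [1.4795  3.4233  0.3828]
q=Σ⁻¹𝟙 = [16.0466  31.0061  14.3583]
a=μᵀp=0.521200  b=𝟙ᵀp=5.285618  c=𝟙ᵀq=61.411066  D=ac−b²=4.069702
λ₁=(c·0.097−b)/D = (61.411066·0.097−5.285618)/4.069702 = 0.164940
λ₂=(a−b·0.097)/D = (0.521200−5.285618·0.097)/4.069702 = 0.002087
w* = 0.164940·p + 0.002087·q:
  w_0 = 0.164940·1.4795 + 0.002087·16.0466 = 0.2775  (Chevron)
  w_1 = 0.164940·3.4233 + 0.002087·31.0061 = 0.6294  (Ford)
  w_2 = 0.164940·0.3828 + 0.002087·14.3583 = 0.0931  (Boeing)
Σw_i=1.0000  μᵀw=0.0970
σ²=wᵀΣw=λ₁·μ_p+λ₂ = 0.164940·0.097 + 0.002087 = 0.018087 ≈ 0.0181

0.2775  0.6294  0.0931


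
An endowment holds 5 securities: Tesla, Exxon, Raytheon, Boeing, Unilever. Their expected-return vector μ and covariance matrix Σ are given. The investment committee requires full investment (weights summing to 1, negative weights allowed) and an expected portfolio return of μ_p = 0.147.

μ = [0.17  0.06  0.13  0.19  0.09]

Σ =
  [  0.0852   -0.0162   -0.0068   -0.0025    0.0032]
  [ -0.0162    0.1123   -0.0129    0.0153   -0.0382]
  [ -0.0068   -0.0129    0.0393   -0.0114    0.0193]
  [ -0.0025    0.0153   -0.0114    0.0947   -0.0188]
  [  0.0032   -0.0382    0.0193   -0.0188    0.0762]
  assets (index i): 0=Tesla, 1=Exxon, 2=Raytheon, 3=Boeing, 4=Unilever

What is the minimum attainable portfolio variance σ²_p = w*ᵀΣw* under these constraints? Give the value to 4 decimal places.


u=Σ⁻¹μ = [2.6589  1.5301  4.3537  2.6278  1.3821]
v=Σ⁻¹𝟙 = [17.5283  18.9550  30.2790  15.1711  17.9635]
a=μᵀu=1.733476  b=𝟙ᵀu=12.552624  c=𝟙ᵀv=99.897049  D=ac−b²=15.600727
λ₁=(c·0.147−b)/D = (99.897049·0.147−12.552624)/15.600727 = 0.136676
λ₂=(a−b·0.147)/D = (1.733476−12.552624·0.147)/15.600727 = -0.007164
w* = 0.136676·u + -0.007164·v:
  w_0 = 0.136676·2.6589 + -0.007164·17.5283 = 0.2378  (Tesla)
  w_1 = 0.136676·1.5301 + -0.007164·18.9550 = 0.0733  (Exxon)
  w_2 = 0.136676·4.3537 + -0.007164·30.2790 = 0.3781  (Raytheon)
  w_3 = 0.136676·2.6278 + -0.007164·15.1711 = 0.2505  (Boeing)
  w_4 = 0.136676·1.3821 + -0.007164·17.9635 = 0.0602  (Unilever)
Σw_i=1.0000  μᵀw=0.1470
σ²=wᵀΣw=λ₁·μ_p+λ₂ = 0.136676·0.147 + -0.007164 = 0.012928 ≈ 0.0129

0.0129


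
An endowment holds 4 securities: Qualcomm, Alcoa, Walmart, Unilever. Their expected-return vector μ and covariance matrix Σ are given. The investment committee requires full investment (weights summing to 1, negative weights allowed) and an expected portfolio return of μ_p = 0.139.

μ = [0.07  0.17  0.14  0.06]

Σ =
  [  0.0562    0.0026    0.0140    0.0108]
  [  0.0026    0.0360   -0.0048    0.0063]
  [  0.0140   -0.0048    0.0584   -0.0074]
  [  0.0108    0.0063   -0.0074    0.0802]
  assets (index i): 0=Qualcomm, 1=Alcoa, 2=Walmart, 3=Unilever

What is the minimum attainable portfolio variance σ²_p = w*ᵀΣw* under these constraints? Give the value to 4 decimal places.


g=Σ⁻¹μ = [0.1950  4.9825  2.8351  0.5921]
h=Σ⁻¹𝟙 = [9.8881  27.6481  18.3762  10.6610]
a=μᵀg=1.293113  b=𝟙ᵀg=8.604671  c=𝟙ᵀh=66.573351  D=ac−b²=12.046534
λ₁=(c·0.139−b)/D = (66.573351·0.139−8.604671)/12.046534 = 0.053877
λ₂=(a−b·0.139)/D = (1.293113−8.604671·0.139)/12.046534 = 0.008057
w* = 0.053877·g + 0.008057·h:
  w_0 = 0.053877·0.1950 + 0.008057·9.8881 = 0.0902  (Qualcomm)
  w_1 = 0.053877·4.9825 + 0.008057·27.6481 = 0.4912  (Alcoa)
  w_2 = 0.053877·2.8351 + 0.008057·18.3762 = 0.3008  (Walmart)
  w_3 = 0.053877·0.5921 + 0.008057·10.6610 = 0.1178  (Unilever)
Σw_i=1.0000  μᵀw=0.1390
σ²=wᵀΣw=λ₁·μ_p+λ₂ = 0.053877·0.139 + 0.008057 = 0.015546 ≈ 0.0155

0.0155


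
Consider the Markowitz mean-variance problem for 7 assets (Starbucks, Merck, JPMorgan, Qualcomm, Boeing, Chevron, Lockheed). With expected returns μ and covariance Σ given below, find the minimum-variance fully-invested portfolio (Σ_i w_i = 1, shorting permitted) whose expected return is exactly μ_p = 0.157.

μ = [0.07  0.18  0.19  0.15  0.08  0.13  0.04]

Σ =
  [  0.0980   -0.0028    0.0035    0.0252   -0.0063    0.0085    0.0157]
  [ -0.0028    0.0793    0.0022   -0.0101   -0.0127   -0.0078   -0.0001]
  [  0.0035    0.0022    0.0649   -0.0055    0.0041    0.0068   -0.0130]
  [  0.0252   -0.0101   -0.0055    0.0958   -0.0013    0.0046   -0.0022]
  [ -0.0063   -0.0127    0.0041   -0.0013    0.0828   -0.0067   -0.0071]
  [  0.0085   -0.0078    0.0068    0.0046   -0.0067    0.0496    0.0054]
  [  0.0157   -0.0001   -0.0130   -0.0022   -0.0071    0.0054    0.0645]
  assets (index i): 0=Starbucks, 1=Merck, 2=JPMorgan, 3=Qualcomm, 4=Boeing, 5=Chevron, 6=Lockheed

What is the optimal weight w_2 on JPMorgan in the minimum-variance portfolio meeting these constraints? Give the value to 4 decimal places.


0.2660

g=Σ⁻¹μ = [-0.1462  2.9577  2.8840  2.0074  1.6175  2.6099  1.2696]
h=Σ⁻¹𝟙 = [3.4913  18.6196  16.1939  12.1461  17.7685  19.5106  18.6836]
a=μᵀg=1.890690  b=𝟙ᵀg=13.199881  c=𝟙ᵀh=106.413588  D=ac−b²=26.958215
λ₁=(c·0.157−b)/D = (106.413588·0.157−13.199881)/26.958215 = 0.130092
λ₂=(a−b·0.157)/D = (1.890690−13.199881·0.157)/26.958215 = -0.006740
w* = 0.130092·g + -0.006740·h:
  w_0 = 0.130092·-0.1462 + -0.006740·3.4913 = -0.0425  (Starbucks)
  w_1 = 0.130092·2.9577 + -0.006740·18.6196 = 0.2593  (Merck)
  w_2 = 0.130092·2.8840 + -0.006740·16.1939 = 0.2660  (JPMorgan)
  w_3 = 0.130092·2.0074 + -0.006740·12.1461 = 0.1793  (Qualcomm)
  w_4 = 0.130092·1.6175 + -0.006740·17.7685 = 0.0907  (Boeing)
  w_5 = 0.130092·2.6099 + -0.006740·19.5106 = 0.2080  (Chevron)
  w_6 = 0.130092·1.2696 + -0.006740·18.6836 = 0.0392  (Lockheed)
Σw_i=1.0000  μᵀw=0.1570
σ²=wᵀΣw=λ₁·μ_p+λ₂ = 0.130092·0.157 + -0.006740 = 0.013685 ≈ 0.0137


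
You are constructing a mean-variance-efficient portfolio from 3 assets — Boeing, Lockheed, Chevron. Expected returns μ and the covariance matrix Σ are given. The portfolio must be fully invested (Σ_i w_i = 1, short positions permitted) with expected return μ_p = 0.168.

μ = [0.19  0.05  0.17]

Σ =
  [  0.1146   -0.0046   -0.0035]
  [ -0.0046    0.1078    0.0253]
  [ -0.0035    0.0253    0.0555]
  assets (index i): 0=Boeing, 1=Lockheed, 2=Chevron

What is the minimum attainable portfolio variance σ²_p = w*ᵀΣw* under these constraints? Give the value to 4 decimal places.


x=Σ⁻¹μ = [1.7488  -0.2310  3.2787]
y=Σ⁻¹𝟙 = [9.4504  5.9474  15.9028]
a=μᵀx=0.878094  b=𝟙ᵀx=4.796431  c=𝟙ᵀy=31.300655  D=ac−b²=4.479159
λ₁=(c·0.168−b)/D = (31.300655·0.168−4.796431)/4.479159 = 0.103162
λ₂=(a−b·0.168)/D = (0.878094−4.796431·0.168)/4.479159 = 0.016140
w* = 0.103162·x + 0.016140·y:
  w_0 = 0.103162·1.7488 + 0.016140·9.4504 = 0.3329  (Boeing)
  w_1 = 0.103162·-0.2310 + 0.016140·5.9474 = 0.0722  (Lockheed)
  w_2 = 0.103162·3.2787 + 0.016140·15.9028 = 0.5949  (Chevron)
Σw_i=1.0000  μᵀw=0.1680
σ²=wᵀΣw=λ₁·μ_p+λ₂ = 0.103162·0.168 + 0.016140 = 0.033471 ≈ 0.0335

0.0335


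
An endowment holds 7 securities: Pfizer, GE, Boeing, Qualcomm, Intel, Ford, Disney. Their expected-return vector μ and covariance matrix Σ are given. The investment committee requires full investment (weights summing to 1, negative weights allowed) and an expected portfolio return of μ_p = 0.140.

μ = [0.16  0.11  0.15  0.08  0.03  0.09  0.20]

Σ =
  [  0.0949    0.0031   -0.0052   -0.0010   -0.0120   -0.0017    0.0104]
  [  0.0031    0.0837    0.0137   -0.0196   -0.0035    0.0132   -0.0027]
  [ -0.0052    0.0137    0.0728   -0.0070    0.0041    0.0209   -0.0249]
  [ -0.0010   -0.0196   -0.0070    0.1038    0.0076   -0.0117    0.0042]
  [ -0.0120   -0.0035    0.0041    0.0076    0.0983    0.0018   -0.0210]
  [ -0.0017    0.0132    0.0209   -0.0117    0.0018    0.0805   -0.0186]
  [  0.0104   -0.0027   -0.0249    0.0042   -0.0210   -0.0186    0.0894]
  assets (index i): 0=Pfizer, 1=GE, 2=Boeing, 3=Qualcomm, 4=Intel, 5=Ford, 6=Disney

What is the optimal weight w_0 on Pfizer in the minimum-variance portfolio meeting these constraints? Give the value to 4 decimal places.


0.1347

u=Σ⁻¹μ = [1.6075  1.0147  2.8294  1.0901  1.0183  1.1481  3.2957]
v=Σ⁻¹𝟙 = [11.0218  11.0651  16.0469  12.4911  14.3492  12.8271  20.1597]
a=μᵀu=1.673455  b=𝟙ᵀu=12.003830  c=𝟙ᵀv=97.960987  D=ac−b²=19.841417
λ₁=(c·0.140−b)/D = (97.960987·0.140−12.003830)/19.841417 = 0.086219
λ₂=(a−b·0.140)/D = (1.673455−12.003830·0.140)/19.841417 = -0.000357
w* = 0.086219·u + -0.000357·v:
  w_0 = 0.086219·1.6075 + -0.000357·11.0218 = 0.1347  (Pfizer)
  w_1 = 0.086219·1.0147 + -0.000357·11.0651 = 0.0835  (GE)
  w_2 = 0.086219·2.8294 + -0.000357·16.0469 = 0.2382  (Boeing)
  w_3 = 0.086219·1.0901 + -0.000357·12.4911 = 0.0895  (Qualcomm)
  w_4 = 0.086219·1.0183 + -0.000357·14.3492 = 0.0827  (Intel)
  w_5 = 0.086219·1.1481 + -0.000357·12.8271 = 0.0944  (Ford)
  w_6 = 0.086219·3.2957 + -0.000357·20.1597 = 0.2770  (Disney)
Σw_i=1.0000  μᵀw=0.1400
σ²=wᵀΣw=λ₁·μ_p+λ₂ = 0.086219·0.140 + -0.000357 = 0.011714 ≈ 0.0117


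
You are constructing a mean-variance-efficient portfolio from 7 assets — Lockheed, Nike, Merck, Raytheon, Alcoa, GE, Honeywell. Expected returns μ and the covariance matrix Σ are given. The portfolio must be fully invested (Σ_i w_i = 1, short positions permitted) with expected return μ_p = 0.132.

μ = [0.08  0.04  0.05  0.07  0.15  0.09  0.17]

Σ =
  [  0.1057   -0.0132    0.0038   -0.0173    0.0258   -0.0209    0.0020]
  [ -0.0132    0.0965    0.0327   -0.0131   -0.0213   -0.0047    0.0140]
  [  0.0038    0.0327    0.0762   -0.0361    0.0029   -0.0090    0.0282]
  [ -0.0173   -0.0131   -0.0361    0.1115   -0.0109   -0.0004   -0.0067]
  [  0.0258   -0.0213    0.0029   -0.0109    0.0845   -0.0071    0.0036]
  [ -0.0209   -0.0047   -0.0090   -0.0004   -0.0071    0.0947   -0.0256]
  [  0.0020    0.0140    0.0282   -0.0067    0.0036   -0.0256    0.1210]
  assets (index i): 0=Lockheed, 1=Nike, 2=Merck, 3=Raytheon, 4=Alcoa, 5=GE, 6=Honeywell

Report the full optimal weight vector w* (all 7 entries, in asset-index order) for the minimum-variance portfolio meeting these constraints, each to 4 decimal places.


0.0624  0.0642  -0.0827  0.0909  0.3243  0.2298  0.3111

u=Σ⁻¹μ = [0.9151  0.8674  0.4023  1.2951  1.9523  1.8163  1.5936]
v=Σ⁻¹𝟙 = [13.8374  12.7053  14.9959  19.3692  14.0543  18.8923  7.7222]
a=μᵀu=0.945902  b=𝟙ᵀu=8.842081  c=𝟙ᵀv=101.576749  D=ac−b²=17.899273
λ₁=(c·0.132−b)/D = (101.576749·0.132−8.842081)/17.899273 = 0.255097
λ₂=(a−b·0.132)/D = (0.945902−8.842081·0.132)/17.899273 = -0.012361
w* = 0.255097·u + -0.012361·v:
  w_0 = 0.255097·0.9151 + -0.012361·13.8374 = 0.0624  (Lockheed)
  w_1 = 0.255097·0.8674 + -0.012361·12.7053 = 0.0642  (Nike)
  w_2 = 0.255097·0.4023 + -0.012361·14.9959 = -0.0827  (Merck)
  w_3 = 0.255097·1.2951 + -0.012361·19.3692 = 0.0909  (Raytheon)
  w_4 = 0.255097·1.9523 + -0.012361·14.0543 = 0.3243  (Alcoa)
  w_5 = 0.255097·1.8163 + -0.012361·18.8923 = 0.2298  (GE)
  w_6 = 0.255097·1.5936 + -0.012361·7.7222 = 0.3111  (Honeywell)
Σw_i=1.0000  μᵀw=0.1320
σ²=wᵀΣw=λ₁·μ_p+λ₂ = 0.255097·0.132 + -0.012361 = 0.021312 ≈ 0.0213


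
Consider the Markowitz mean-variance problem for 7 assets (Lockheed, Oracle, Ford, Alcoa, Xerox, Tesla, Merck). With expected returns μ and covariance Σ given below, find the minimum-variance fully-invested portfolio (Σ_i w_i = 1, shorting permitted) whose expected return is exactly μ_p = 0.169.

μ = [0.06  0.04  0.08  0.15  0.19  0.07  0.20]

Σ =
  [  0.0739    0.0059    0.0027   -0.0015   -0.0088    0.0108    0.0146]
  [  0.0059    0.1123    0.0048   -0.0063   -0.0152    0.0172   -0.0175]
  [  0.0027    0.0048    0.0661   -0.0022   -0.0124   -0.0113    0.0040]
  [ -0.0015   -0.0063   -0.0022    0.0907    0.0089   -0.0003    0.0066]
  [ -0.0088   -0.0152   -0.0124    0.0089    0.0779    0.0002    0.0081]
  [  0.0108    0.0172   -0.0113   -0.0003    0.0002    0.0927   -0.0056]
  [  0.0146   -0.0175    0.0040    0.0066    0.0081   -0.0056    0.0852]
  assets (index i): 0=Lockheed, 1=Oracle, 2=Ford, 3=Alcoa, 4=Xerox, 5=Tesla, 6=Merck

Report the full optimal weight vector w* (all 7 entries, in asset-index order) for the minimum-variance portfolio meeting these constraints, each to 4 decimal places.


-0.0528  0.0489  0.1091  0.1665  0.3419  0.0442  0.3424

g=Σ⁻¹μ = [0.4767  0.8727  1.6748  1.3640  2.5560  0.8661  2.0746]
h=Σ⁻¹𝟙 = [10.8584  10.2499  18.6609  10.0632  16.8791  10.4599  9.4089]
a=μᵀg=1.363279  b=𝟙ᵀg=9.884844  c=𝟙ᵀh=86.580253  D=ac−b²=20.322879
λ₁=(c·0.169−b)/D = (86.580253·0.169−9.884844)/20.322879 = 0.233590
λ₂=(a−b·0.169)/D = (1.363279−9.884844·0.169)/20.322879 = -0.015119
w* = 0.233590·g + -0.015119·h:
  w_0 = 0.233590·0.4767 + -0.015119·10.8584 = -0.0528  (Lockheed)
  w_1 = 0.233590·0.8727 + -0.015119·10.2499 = 0.0489  (Oracle)
  w_2 = 0.233590·1.6748 + -0.015119·18.6609 = 0.1091  (Ford)
  w_3 = 0.233590·1.3640 + -0.015119·10.0632 = 0.1665  (Alcoa)
  w_4 = 0.233590·2.5560 + -0.015119·16.8791 = 0.3419  (Xerox)
  w_5 = 0.233590·0.8661 + -0.015119·10.4599 = 0.0442  (Tesla)
  w_6 = 0.233590·2.0746 + -0.015119·9.4089 = 0.3424  (Merck)
Σw_i=1.0000  μᵀw=0.1690
σ²=wᵀΣw=λ₁·μ_p+λ₂ = 0.233590·0.169 + -0.015119 = 0.024358 ≈ 0.0244


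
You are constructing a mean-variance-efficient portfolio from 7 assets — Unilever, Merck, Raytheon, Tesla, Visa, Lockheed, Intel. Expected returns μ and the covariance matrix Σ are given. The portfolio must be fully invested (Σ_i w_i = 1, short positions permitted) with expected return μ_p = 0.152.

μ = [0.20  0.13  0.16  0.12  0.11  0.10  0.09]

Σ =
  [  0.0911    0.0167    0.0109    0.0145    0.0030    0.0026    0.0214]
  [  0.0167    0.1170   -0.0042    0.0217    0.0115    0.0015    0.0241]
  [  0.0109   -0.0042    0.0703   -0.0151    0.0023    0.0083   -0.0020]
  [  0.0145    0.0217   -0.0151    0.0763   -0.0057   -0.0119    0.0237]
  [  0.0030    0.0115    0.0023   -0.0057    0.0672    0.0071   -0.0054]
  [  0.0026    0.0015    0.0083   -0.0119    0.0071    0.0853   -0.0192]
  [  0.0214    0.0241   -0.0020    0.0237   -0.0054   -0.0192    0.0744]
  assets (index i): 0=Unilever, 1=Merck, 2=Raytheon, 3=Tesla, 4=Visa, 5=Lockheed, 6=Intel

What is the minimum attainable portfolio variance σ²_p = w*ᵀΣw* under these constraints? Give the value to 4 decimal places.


u=Σ⁻¹μ = [1.3428  0.3863  2.3019  1.7686  1.5084  1.1580  0.6051]
v=Σ⁻¹𝟙 = [2.7039  1.8360  15.2735  14.4541  14.7023  13.7251  12.4837]
a=μᵀu=1.235487  b=𝟙ᵀu=9.071030  c=𝟙ᵀv=75.178736  D=ac−b²=10.598736
λ₁=(c·0.152−b)/D = (75.178736·0.152−9.071030)/10.598736 = 0.222304
λ₂=(a−b·0.152)/D = (1.235487−9.071030·0.152)/10.598736 = -0.013521
w* = 0.222304·u + -0.013521·v:
  w_0 = 0.222304·1.3428 + -0.013521·2.7039 = 0.2619  (Unilever)
  w_1 = 0.222304·0.3863 + -0.013521·1.8360 = 0.0611  (Merck)
  w_2 = 0.222304·2.3019 + -0.013521·15.2735 = 0.3052  (Raytheon)
  w_3 = 0.222304·1.7686 + -0.013521·14.4541 = 0.1977  (Tesla)
  w_4 = 0.222304·1.5084 + -0.013521·14.7023 = 0.1365  (Visa)
  w_5 = 0.222304·1.1580 + -0.013521·13.7251 = 0.0718  (Lockheed)
  w_6 = 0.222304·0.6051 + -0.013521·12.4837 = -0.0343  (Intel)
Σw_i=1.0000  μᵀw=0.1520
σ²=wᵀΣw=λ₁·μ_p+λ₂ = 0.222304·0.152 + -0.013521 = 0.020269 ≈ 0.0203

0.0203


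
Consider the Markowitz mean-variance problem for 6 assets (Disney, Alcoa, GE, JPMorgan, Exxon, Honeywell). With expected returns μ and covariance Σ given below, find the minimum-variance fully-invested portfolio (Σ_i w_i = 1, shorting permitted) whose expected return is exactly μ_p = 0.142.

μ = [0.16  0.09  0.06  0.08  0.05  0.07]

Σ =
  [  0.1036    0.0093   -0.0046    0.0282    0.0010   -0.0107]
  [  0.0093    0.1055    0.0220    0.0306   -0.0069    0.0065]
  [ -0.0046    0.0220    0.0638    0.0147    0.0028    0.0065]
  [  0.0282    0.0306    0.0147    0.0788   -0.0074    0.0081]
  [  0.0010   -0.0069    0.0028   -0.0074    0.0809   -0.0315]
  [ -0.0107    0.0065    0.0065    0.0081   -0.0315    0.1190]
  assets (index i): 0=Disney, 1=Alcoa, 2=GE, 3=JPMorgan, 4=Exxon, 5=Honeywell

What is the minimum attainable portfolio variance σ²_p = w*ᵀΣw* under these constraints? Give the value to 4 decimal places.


p=Σ⁻¹μ = [1.5838  0.5441  0.7064  0.1038  0.9868  0.9165]
q=Σ⁻¹𝟙 = [9.2890  5.0533  11.2259  5.6741  17.7363  12.6581]
a=μᵀp=0.466559  b=𝟙ᵀp=4.841388  c=𝟙ᵀq=61.636526  D=ac−b²=5.318065
λ₁=(c·0.142−b)/D = (61.636526·0.142−4.841388)/5.318065 = 0.735418
λ₂=(a−b·0.142)/D = (0.466559−4.841388·0.142)/5.318065 = -0.041541
w* = 0.735418·p + -0.041541·q:
  w_0 = 0.735418·1.5838 + -0.041541·9.2890 = 0.7789  (Disney)
  w_1 = 0.735418·0.5441 + -0.041541·5.0533 = 0.1902  (Alcoa)
  w_2 = 0.735418·0.7064 + -0.041541·11.2259 = 0.0532  (GE)
  w_3 = 0.735418·0.1038 + -0.041541·5.6741 = -0.1594  (JPMorgan)
  w_4 = 0.735418·0.9868 + -0.041541·17.7363 = -0.0111  (Exxon)
  w_5 = 0.735418·0.9165 + -0.041541·12.6581 = 0.1482  (Honeywell)
Σw_i=1.0000  μᵀw=0.1420
σ²=wᵀΣw=λ₁·μ_p+λ₂ = 0.735418·0.142 + -0.041541 = 0.062888 ≈ 0.0629

0.0629


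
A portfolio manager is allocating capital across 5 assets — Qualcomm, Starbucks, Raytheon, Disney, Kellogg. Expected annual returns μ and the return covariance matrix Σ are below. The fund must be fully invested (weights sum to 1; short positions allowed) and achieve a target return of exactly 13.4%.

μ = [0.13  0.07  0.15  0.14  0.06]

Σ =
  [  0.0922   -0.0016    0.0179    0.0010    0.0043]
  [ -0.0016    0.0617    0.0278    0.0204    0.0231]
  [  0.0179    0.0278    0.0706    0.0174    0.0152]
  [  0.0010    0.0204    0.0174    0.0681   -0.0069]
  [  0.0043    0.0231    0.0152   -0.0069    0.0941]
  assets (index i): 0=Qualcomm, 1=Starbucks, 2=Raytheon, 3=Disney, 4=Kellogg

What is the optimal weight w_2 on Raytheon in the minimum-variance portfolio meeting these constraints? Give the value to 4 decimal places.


0.2935

p=Σ⁻¹μ = [1.0900  -0.2771  1.3855  1.8262  0.5660]
q=Σ⁻¹𝟙 = [9.6791  7.4345  3.9238  12.1859  8.6194]
a=μᵀp=0.619741  b=𝟙ᵀp=4.590443  c=𝟙ᵀq=41.842569  D=ac−b²=4.859410
λ₁=(c·0.134−b)/D = (41.842569·0.134−4.590443)/4.859410 = 0.209174
λ₂=(a−b·0.134)/D = (0.619741−4.590443·0.134)/4.859410 = 0.000951
w* = 0.209174·p + 0.000951·q:
  w_0 = 0.209174·1.0900 + 0.000951·9.6791 = 0.2372  (Qualcomm)
  w_1 = 0.209174·-0.2771 + 0.000951·7.4345 = -0.0509  (Starbucks)
  w_2 = 0.209174·1.3855 + 0.000951·3.9238 = 0.2935  (Raytheon)
  w_3 = 0.209174·1.8262 + 0.000951·12.1859 = 0.3936  (Disney)
  w_4 = 0.209174·0.5660 + 0.000951·8.6194 = 0.1266  (Kellogg)
Σw_i=1.0000  μᵀw=0.1340
σ²=wᵀΣw=λ₁·μ_p+λ₂ = 0.209174·0.134 + 0.000951 = 0.028980 ≈ 0.0290


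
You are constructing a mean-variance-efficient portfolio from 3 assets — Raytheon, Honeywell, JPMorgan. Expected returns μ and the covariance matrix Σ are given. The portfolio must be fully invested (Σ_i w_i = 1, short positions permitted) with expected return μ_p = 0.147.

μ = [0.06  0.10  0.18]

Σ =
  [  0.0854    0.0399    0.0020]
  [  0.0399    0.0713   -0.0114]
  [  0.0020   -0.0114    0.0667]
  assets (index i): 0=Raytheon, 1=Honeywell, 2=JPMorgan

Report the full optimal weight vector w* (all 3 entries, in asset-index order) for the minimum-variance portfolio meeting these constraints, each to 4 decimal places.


u=Σ⁻¹μ = [-0.3432  2.0847  3.0652]
v=Σ⁻¹𝟙 = [4.6876  14.1637  17.2727]
a=μᵀu=0.739619  b=𝟙ᵀu=4.806721  c=𝟙ᵀv=36.124066  D=ac−b²=3.613495
λ₁=(c·0.147−b)/D = (36.124066·0.147−4.806721)/3.613495 = 0.139343
λ₂=(a−b·0.147)/D = (0.739619−4.806721·0.147)/3.613495 = 0.009141
w* = 0.139343·u + 0.009141·v:
  w_0 = 0.139343·-0.3432 + 0.009141·4.6876 = -0.0050  (Raytheon)
  w_1 = 0.139343·2.0847 + 0.009141·14.1637 = 0.4200  (Honeywell)
  w_2 = 0.139343·3.0652 + 0.009141·17.2727 = 0.5850  (JPMorgan)
Σw_i=1.0000  μᵀw=0.1470
σ²=wᵀΣw=λ₁·μ_p+λ₂ = 0.139343·0.147 + 0.009141 = 0.029625 ≈ 0.0296

-0.0050  0.4200  0.5850


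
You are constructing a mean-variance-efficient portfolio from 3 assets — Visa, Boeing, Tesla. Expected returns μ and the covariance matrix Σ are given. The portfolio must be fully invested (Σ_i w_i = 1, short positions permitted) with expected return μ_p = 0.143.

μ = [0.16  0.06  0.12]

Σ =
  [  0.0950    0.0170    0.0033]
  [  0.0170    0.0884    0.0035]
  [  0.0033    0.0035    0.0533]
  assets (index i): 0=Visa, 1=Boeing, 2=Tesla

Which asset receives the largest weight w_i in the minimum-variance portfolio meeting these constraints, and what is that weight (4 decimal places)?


p=Σ⁻¹μ = [1.5573  0.2947  2.1356]
q=Σ⁻¹𝟙 = [8.2994  9.0171  17.6558]
a=μᵀp=0.523125  b=𝟙ᵀp=3.987626  c=𝟙ᵀq=34.972312  D=ac−b²=2.393722
λ₁=(c·0.143−b)/D = (34.972312·0.143−3.987626)/2.393722 = 0.423363
λ₂=(a−b·0.143)/D = (0.523125−3.987626·0.143)/2.393722 = -0.019679
w* = 0.423363·p + -0.019679·q:
  w_0 = 0.423363·1.5573 + -0.019679·8.2994 = 0.4960  (Visa)
  w_1 = 0.423363·0.2947 + -0.019679·9.0171 = -0.0527  (Boeing)
  w_2 = 0.423363·2.1356 + -0.019679·17.6558 = 0.5567  (Tesla)
Σw_i=1.0000  μᵀw=0.1430
σ²=wᵀΣw=λ₁·μ_p+λ₂ = 0.423363·0.143 + -0.019679 = 0.040862 ≈ 0.0409

Tesla (0.5567)


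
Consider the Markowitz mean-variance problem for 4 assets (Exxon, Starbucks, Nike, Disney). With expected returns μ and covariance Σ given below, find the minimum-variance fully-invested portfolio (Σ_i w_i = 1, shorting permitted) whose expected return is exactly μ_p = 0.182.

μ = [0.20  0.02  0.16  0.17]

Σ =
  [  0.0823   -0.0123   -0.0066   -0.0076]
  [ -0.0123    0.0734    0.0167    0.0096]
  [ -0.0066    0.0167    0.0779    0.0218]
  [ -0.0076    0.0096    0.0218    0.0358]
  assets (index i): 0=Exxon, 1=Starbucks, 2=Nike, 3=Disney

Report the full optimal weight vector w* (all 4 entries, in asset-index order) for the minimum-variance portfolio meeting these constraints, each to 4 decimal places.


0.3429  -0.0191  0.1148  0.5613

u=Σ⁻¹μ = [2.9391  -0.0853  0.9780  4.7999]
v=Σ⁻¹𝟙 = [16.6685  12.0531  4.5355  25.4776]
a=μᵀu=1.558563  b=𝟙ᵀu=8.631626  c=𝟙ᵀv=58.734623  D=ac−b²=17.036630
λ₁=(c·0.182−b)/D = (58.734623·0.182−8.631626)/17.036630 = 0.120803
λ₂=(a−b·0.182)/D = (1.558563−8.631626·0.182)/17.036630 = -0.000727
w* = 0.120803·u + -0.000727·v:
  w_0 = 0.120803·2.9391 + -0.000727·16.6685 = 0.3429  (Exxon)
  w_1 = 0.120803·-0.0853 + -0.000727·12.0531 = -0.0191  (Starbucks)
  w_2 = 0.120803·0.9780 + -0.000727·4.5355 = 0.1148  (Nike)
  w_3 = 0.120803·4.7999 + -0.000727·25.4776 = 0.5613  (Disney)
Σw_i=1.0000  μᵀw=0.1820
σ²=wᵀΣw=λ₁·μ_p+λ₂ = 0.120803·0.182 + -0.000727 = 0.021259 ≈ 0.0213


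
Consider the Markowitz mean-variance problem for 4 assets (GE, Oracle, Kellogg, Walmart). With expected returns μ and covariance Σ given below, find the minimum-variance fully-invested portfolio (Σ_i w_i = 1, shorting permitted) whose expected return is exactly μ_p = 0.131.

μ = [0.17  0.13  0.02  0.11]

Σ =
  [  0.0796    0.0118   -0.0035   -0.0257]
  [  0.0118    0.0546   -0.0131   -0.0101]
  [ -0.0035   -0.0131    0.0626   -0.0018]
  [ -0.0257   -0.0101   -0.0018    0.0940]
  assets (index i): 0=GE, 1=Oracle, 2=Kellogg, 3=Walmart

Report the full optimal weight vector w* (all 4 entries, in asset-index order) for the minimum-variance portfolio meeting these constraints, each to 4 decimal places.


u=Σ⁻¹μ = [2.5045  2.4857  1.0413  2.1420]
v=Σ⁻¹𝟙 = [15.8392  23.5599  22.3058  17.9274]
a=μᵀu=1.005364  b=𝟙ᵀu=8.173566  c=𝟙ᵀv=79.632158  D=ac−b²=13.252118
λ₁=(c·0.131−b)/D = (79.632158·0.131−8.173566)/13.252118 = 0.170407
λ₂=(a−b·0.131)/D = (1.005364−8.173566·0.131)/13.252118 = -0.004933
w* = 0.170407·u + -0.004933·v:
  w_0 = 0.170407·2.5045 + -0.004933·15.8392 = 0.3487  (GE)
  w_1 = 0.170407·2.4857 + -0.004933·23.5599 = 0.3074  (Oracle)
  w_2 = 0.170407·1.0413 + -0.004933·22.3058 = 0.0674  (Kellogg)
  w_3 = 0.170407·2.1420 + -0.004933·17.9274 = 0.2766  (Walmart)
Σw_i=1.0000  μᵀw=0.1310
σ²=wᵀΣw=λ₁·μ_p+λ₂ = 0.170407·0.131 + -0.004933 = 0.017390 ≈ 0.0174

0.3487  0.3074  0.0674  0.2766


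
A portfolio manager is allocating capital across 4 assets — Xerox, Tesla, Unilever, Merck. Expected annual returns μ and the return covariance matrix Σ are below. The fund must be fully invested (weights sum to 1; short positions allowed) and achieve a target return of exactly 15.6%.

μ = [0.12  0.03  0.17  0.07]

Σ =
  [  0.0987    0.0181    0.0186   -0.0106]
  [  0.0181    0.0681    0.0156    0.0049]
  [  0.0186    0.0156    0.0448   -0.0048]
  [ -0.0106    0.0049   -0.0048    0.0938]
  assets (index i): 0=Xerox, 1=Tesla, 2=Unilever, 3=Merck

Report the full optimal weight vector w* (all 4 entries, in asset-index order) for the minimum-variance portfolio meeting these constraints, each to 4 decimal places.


x=Σ⁻¹μ = [0.7350  -0.7138  3.8520  1.0637]
y=Σ⁻¹𝟙 = [6.5410  7.9383  18.1179  11.9126]
a=μᵀx=0.796090  b=𝟙ᵀx=4.936991  c=𝟙ᵀy=44.509778  D=ac−b²=11.059930
λ₁=(c·0.156−b)/D = (44.509778·0.156−4.936991)/11.059930 = 0.181424
λ₂=(a−b·0.156)/D = (0.796090−4.936991·0.156)/11.059930 = 0.002344
w* = 0.181424·x + 0.002344·y:
  w_0 = 0.181424·0.7350 + 0.002344·6.5410 = 0.1487  (Xerox)
  w_1 = 0.181424·-0.7138 + 0.002344·7.9383 = -0.1109  (Tesla)
  w_2 = 0.181424·3.8520 + 0.002344·18.1179 = 0.7413  (Unilever)
  w_3 = 0.181424·1.0637 + 0.002344·11.9126 = 0.2209  (Merck)
Σw_i=1.0000  μᵀw=0.1560
σ²=wᵀΣw=λ₁·μ_p+λ₂ = 0.181424·0.156 + 0.002344 = 0.030646 ≈ 0.0306

0.1487  -0.1109  0.7413  0.2209


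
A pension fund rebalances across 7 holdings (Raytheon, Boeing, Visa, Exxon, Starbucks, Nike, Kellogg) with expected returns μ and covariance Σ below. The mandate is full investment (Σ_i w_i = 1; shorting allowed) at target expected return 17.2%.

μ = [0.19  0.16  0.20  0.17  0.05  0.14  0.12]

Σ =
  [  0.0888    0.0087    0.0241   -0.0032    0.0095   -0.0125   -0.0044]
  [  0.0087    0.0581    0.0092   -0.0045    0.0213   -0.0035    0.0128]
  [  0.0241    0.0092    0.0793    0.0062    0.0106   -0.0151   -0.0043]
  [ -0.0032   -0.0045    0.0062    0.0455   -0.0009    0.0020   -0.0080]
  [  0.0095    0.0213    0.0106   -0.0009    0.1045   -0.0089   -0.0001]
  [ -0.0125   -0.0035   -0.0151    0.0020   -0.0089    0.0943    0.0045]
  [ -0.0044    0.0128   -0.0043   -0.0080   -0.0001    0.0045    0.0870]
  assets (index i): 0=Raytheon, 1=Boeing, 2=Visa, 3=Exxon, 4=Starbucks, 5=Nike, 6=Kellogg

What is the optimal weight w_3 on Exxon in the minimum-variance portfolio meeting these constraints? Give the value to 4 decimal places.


x=Σ⁻¹μ = [1.9259  2.3341  1.8236  4.0279  -0.1554  1.9472  1.4929]
y=Σ⁻¹𝟙 = [10.4518  11.8431  8.4532  24.4363  6.7038  13.3122  12.2644]
a=μᵀx=2.232818  b=𝟙ᵀx=13.396182  c=𝟙ᵀy=87.464815  D=ac−b²=15.835311
λ₁=(c·0.172−b)/D = (87.464815·0.172−13.396182)/15.835311 = 0.104056
λ₂=(a−b·0.172)/D = (2.232818−13.396182·0.172)/15.835311 = -0.004504
w* = 0.104056·x + -0.004504·y:
  w_0 = 0.104056·1.9259 + -0.004504·10.4518 = 0.1533  (Raytheon)
  w_1 = 0.104056·2.3341 + -0.004504·11.8431 = 0.1895  (Boeing)
  w_2 = 0.104056·1.8236 + -0.004504·8.4532 = 0.1517  (Visa)
  w_3 = 0.104056·4.0279 + -0.004504·24.4363 = 0.3091  (Exxon)
  w_4 = 0.104056·-0.1554 + -0.004504·6.7038 = -0.0464  (Starbucks)
  w_5 = 0.104056·1.9472 + -0.004504·13.3122 = 0.1427  (Nike)
  w_6 = 0.104056·1.4929 + -0.004504·12.2644 = 0.1001  (Kellogg)
Σw_i=1.0000  μᵀw=0.1720
σ²=wᵀΣw=λ₁·μ_p+λ₂ = 0.104056·0.172 + -0.004504 = 0.013394 ≈ 0.0134

0.3091


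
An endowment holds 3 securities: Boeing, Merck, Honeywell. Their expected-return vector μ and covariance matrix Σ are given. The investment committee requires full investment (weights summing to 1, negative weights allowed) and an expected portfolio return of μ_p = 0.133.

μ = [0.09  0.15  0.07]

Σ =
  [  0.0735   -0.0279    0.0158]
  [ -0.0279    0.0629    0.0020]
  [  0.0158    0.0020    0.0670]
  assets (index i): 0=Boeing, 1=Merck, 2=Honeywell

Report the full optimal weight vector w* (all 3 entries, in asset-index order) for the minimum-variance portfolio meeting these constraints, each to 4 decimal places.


0.4049  0.6863  -0.0911

g=Σ⁻¹μ = [2.4624  3.4655  0.3606]
h=Σ⁻¹𝟙 = [21.1042  24.9666  9.2033]
a=μᵀg=0.766692  b=𝟙ᵀg=6.288597  c=𝟙ᵀh=55.274073  D=ac−b²=2.831745
λ₁=(c·0.133−b)/D = (55.274073·0.133−6.288597)/2.831745 = 0.375336
λ₂=(a−b·0.133)/D = (0.766692−6.288597·0.133)/2.831745 = -0.024611
w* = 0.375336·g + -0.024611·h:
  w_0 = 0.375336·2.4624 + -0.024611·21.1042 = 0.4049  (Boeing)
  w_1 = 0.375336·3.4655 + -0.024611·24.9666 = 0.6863  (Merck)
  w_2 = 0.375336·0.3606 + -0.024611·9.2033 = -0.0911  (Honeywell)
Σw_i=1.0000  μᵀw=0.1330
σ²=wᵀΣw=λ₁·μ_p+λ₂ = 0.375336·0.133 + -0.024611 = 0.025309 ≈ 0.0253


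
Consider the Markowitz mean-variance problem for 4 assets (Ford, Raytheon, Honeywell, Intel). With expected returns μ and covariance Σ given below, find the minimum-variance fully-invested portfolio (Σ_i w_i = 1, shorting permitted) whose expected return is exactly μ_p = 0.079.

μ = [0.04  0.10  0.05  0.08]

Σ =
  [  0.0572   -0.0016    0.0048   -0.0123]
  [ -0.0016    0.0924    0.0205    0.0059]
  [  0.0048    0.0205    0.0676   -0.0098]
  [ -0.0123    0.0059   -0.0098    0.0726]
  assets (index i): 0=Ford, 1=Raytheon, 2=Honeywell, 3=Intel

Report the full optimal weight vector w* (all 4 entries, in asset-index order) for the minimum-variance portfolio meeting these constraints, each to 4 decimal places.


0.1596  0.3825  0.0755  0.3824

g=Σ⁻¹μ = [0.9479  0.8873  0.5873  1.2697]
h=Σ⁻¹𝟙 = [20.4987  6.8999  13.9367  18.5676]
a=μᵀg=0.257585  b=𝟙ᵀg=3.692172  c=𝟙ᵀh=59.902795  D=ac−b²=1.797921
λ₁=(c·0.079−b)/D = (59.902795·0.079−3.692172)/1.797921 = 0.578529
λ₂=(a−b·0.079)/D = (0.257585−3.692172·0.079)/1.797921 = -0.018965
w* = 0.578529·g + -0.018965·h:
  w_0 = 0.578529·0.9479 + -0.018965·20.4987 = 0.1596  (Ford)
  w_1 = 0.578529·0.8873 + -0.018965·6.8999 = 0.3825  (Raytheon)
  w_2 = 0.578529·0.5873 + -0.018965·13.9367 = 0.0755  (Honeywell)
  w_3 = 0.578529·1.2697 + -0.018965·18.5676 = 0.3824  (Intel)
Σw_i=1.0000  μᵀw=0.0790
σ²=wᵀΣw=λ₁·μ_p+λ₂ = 0.578529·0.079 + -0.018965 = 0.026739 ≈ 0.0267
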